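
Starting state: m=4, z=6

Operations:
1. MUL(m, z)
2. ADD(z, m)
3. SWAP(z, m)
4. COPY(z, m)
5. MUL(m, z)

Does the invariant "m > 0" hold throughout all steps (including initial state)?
Yes

The invariant holds at every step.

State at each step:
Initial: m=4, z=6
After step 1: m=24, z=6
After step 2: m=24, z=30
After step 3: m=30, z=24
After step 4: m=30, z=30
After step 5: m=900, z=30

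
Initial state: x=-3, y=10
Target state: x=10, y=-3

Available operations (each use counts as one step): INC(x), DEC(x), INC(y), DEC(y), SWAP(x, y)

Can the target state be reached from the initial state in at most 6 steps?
Yes

Path (1 step): SWAP(x, y)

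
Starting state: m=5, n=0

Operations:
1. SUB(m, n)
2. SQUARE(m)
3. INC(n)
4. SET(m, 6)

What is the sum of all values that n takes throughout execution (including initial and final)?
2

Values of n at each step:
Initial: n = 0
After step 1: n = 0
After step 2: n = 0
After step 3: n = 1
After step 4: n = 1
Sum = 0 + 0 + 0 + 1 + 1 = 2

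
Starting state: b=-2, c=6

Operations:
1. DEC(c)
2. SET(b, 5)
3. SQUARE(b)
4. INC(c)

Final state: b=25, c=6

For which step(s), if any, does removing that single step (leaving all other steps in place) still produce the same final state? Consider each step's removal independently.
None - removing any single step changes the final result

Testing removal of each single step:
Without step 1: final = b=25, c=7 (different)
Without step 2: final = b=4, c=6 (different)
Without step 3: final = b=5, c=6 (different)
Without step 4: final = b=25, c=5 (different)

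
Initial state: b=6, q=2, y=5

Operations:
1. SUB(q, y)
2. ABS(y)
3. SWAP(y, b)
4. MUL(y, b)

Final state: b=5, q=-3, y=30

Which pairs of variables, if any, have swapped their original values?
None

Comparing initial and final values:
q: 2 → -3
y: 5 → 30
b: 6 → 5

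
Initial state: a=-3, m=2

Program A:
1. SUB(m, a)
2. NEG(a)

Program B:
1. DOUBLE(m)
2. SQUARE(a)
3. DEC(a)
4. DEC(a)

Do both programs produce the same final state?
No

Program A final state: a=3, m=5
Program B final state: a=7, m=4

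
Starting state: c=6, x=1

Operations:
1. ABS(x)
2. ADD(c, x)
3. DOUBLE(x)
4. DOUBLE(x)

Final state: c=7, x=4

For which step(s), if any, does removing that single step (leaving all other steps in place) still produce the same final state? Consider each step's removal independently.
Step(s) 1

Testing removal of each single step:
Without step 1: final = c=7, x=4 (same)
Without step 2: final = c=6, x=4 (different)
Without step 3: final = c=7, x=2 (different)
Without step 4: final = c=7, x=2 (different)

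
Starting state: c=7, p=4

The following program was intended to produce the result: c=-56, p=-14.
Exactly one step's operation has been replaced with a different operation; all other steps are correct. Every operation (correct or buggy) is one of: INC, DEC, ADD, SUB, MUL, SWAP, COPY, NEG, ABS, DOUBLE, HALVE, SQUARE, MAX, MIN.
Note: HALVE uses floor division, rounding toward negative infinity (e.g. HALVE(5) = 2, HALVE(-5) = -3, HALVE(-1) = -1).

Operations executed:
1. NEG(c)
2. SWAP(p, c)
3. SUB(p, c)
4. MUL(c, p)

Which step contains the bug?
Step 3

Trace with buggy code:
Initial: c=7, p=4
After step 1: c=-7, p=4
After step 2: c=4, p=-7
After step 3: c=4, p=-11
After step 4: c=-44, p=-11
Actual final c=-44, p=-11 ≠ expected c=-56, p=-14.
Step 3 is the only position where a single-operation replacement can produce the expected result.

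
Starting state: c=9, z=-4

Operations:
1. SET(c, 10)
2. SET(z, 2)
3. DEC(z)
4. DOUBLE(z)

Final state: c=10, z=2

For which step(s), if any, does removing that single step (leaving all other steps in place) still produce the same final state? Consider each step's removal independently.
None - removing any single step changes the final result

Testing removal of each single step:
Without step 1: final = c=9, z=2 (different)
Without step 2: final = c=10, z=-10 (different)
Without step 3: final = c=10, z=4 (different)
Without step 4: final = c=10, z=1 (different)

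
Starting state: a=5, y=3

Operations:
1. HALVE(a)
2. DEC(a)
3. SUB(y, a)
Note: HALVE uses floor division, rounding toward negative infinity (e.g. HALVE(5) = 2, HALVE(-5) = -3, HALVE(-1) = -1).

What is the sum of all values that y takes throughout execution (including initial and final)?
11

Values of y at each step:
Initial: y = 3
After step 1: y = 3
After step 2: y = 3
After step 3: y = 2
Sum = 3 + 3 + 3 + 2 = 11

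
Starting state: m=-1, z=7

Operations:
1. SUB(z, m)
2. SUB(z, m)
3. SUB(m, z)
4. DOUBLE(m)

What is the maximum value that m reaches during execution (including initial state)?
-1

Values of m at each step:
Initial: m = -1 ← maximum
After step 1: m = -1
After step 2: m = -1
After step 3: m = -10
After step 4: m = -20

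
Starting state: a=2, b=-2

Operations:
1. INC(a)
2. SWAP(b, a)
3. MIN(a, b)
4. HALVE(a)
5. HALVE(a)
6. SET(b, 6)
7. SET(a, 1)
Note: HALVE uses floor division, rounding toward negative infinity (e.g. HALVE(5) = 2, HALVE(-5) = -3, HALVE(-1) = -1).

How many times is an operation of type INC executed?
1

Counting INC operations:
Step 1: INC(a) ← INC
Total: 1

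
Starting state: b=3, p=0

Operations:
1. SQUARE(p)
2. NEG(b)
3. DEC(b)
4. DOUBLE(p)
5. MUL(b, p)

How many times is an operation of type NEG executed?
1

Counting NEG operations:
Step 2: NEG(b) ← NEG
Total: 1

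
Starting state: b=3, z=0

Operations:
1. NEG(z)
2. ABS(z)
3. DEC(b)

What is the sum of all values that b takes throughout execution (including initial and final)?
11

Values of b at each step:
Initial: b = 3
After step 1: b = 3
After step 2: b = 3
After step 3: b = 2
Sum = 3 + 3 + 3 + 2 = 11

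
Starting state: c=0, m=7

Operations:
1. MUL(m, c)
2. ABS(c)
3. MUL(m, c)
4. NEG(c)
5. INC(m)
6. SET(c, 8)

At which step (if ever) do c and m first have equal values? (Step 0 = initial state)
Step 1

c and m first become equal after step 1.

Comparing values at each step:
Initial: c=0, m=7
After step 1: c=0, m=0 ← equal!
After step 2: c=0, m=0 ← equal!
After step 3: c=0, m=0 ← equal!
After step 4: c=0, m=0 ← equal!
After step 5: c=0, m=1
After step 6: c=8, m=1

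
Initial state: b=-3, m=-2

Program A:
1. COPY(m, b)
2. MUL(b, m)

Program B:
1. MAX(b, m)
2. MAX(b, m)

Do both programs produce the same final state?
No

Program A final state: b=9, m=-3
Program B final state: b=-2, m=-2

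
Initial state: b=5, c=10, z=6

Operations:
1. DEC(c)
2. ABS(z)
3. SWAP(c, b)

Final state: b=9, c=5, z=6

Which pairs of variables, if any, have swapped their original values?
None

Comparing initial and final values:
z: 6 → 6
c: 10 → 5
b: 5 → 9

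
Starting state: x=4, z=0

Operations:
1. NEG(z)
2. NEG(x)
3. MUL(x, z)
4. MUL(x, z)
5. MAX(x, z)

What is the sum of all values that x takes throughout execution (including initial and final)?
4

Values of x at each step:
Initial: x = 4
After step 1: x = 4
After step 2: x = -4
After step 3: x = 0
After step 4: x = 0
After step 5: x = 0
Sum = 4 + 4 + -4 + 0 + 0 + 0 = 4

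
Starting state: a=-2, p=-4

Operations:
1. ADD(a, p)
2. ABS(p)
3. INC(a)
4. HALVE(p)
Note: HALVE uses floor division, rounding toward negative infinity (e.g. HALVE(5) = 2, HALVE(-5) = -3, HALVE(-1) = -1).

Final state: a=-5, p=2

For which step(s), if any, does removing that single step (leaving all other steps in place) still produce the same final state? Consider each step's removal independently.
None - removing any single step changes the final result

Testing removal of each single step:
Without step 1: final = a=-1, p=2 (different)
Without step 2: final = a=-5, p=-2 (different)
Without step 3: final = a=-6, p=2 (different)
Without step 4: final = a=-5, p=4 (different)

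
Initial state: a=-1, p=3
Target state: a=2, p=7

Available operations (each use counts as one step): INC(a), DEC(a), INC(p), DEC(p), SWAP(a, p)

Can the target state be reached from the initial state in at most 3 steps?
No

The target state cannot be reached within 3 steps.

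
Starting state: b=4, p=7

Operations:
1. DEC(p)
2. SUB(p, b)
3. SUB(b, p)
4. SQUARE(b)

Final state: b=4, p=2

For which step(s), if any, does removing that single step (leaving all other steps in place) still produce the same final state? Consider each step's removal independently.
None - removing any single step changes the final result

Testing removal of each single step:
Without step 1: final = b=1, p=3 (different)
Without step 2: final = b=4, p=6 (different)
Without step 3: final = b=16, p=2 (different)
Without step 4: final = b=2, p=2 (different)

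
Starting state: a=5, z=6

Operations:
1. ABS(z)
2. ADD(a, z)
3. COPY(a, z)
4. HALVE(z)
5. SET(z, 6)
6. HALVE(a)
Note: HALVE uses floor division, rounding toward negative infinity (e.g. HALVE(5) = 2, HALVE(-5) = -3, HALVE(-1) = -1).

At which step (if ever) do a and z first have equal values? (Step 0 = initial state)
Step 3

a and z first become equal after step 3.

Comparing values at each step:
Initial: a=5, z=6
After step 1: a=5, z=6
After step 2: a=11, z=6
After step 3: a=6, z=6 ← equal!
After step 4: a=6, z=3
After step 5: a=6, z=6 ← equal!
After step 6: a=3, z=6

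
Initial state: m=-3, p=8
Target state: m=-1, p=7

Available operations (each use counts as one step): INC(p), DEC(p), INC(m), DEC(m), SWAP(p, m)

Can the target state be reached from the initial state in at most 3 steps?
Yes

Path (3 steps): DEC(p) → INC(m) → INC(m)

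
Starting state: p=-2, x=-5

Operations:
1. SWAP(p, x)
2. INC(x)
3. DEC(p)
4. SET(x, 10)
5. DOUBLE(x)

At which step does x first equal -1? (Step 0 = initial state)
Step 2

Tracing x:
Initial: x = -5
After step 1: x = -2
After step 2: x = -1 ← first occurrence
After step 3: x = -1
After step 4: x = 10
After step 5: x = 20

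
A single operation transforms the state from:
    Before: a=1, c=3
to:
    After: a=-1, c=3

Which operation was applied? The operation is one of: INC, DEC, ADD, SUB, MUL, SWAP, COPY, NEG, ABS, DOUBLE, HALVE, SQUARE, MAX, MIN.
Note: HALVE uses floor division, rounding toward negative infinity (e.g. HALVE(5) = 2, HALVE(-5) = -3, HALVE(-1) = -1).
NEG(a)

Analyzing the change:
Before: a=1, c=3
After: a=-1, c=3
Variable a changed from 1 to -1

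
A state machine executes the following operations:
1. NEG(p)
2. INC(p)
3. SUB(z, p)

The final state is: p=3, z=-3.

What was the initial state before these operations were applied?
p=-2, z=0

Working backwards:
Final state: p=3, z=-3
Before step 3 (SUB(z, p)): p=3, z=0
Before step 2 (INC(p)): p=2, z=0
Before step 1 (NEG(p)): p=-2, z=0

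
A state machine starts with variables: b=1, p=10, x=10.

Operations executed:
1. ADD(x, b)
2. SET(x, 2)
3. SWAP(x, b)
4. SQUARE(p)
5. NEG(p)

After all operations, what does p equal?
p = -100

Tracing execution:
Step 1: ADD(x, b) → p = 10
Step 2: SET(x, 2) → p = 10
Step 3: SWAP(x, b) → p = 10
Step 4: SQUARE(p) → p = 100
Step 5: NEG(p) → p = -100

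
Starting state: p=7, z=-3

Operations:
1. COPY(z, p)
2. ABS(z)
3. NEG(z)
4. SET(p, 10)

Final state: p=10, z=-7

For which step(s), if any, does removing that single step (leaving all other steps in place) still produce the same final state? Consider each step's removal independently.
Step(s) 2

Testing removal of each single step:
Without step 1: final = p=10, z=-3 (different)
Without step 2: final = p=10, z=-7 (same)
Without step 3: final = p=10, z=7 (different)
Without step 4: final = p=7, z=-7 (different)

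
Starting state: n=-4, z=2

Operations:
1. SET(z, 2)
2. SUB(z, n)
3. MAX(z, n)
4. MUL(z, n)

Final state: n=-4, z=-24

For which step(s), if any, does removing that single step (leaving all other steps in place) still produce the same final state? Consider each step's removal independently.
Step(s) 1, 3

Testing removal of each single step:
Without step 1: final = n=-4, z=-24 (same)
Without step 2: final = n=-4, z=-8 (different)
Without step 3: final = n=-4, z=-24 (same)
Without step 4: final = n=-4, z=6 (different)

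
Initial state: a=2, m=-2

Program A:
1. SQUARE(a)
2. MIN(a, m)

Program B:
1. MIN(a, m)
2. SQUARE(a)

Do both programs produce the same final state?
No

Program A final state: a=-2, m=-2
Program B final state: a=4, m=-2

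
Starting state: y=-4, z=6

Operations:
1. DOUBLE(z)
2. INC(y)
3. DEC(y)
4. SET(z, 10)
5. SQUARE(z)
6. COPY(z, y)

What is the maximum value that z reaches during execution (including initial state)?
100

Values of z at each step:
Initial: z = 6
After step 1: z = 12
After step 2: z = 12
After step 3: z = 12
After step 4: z = 10
After step 5: z = 100 ← maximum
After step 6: z = -4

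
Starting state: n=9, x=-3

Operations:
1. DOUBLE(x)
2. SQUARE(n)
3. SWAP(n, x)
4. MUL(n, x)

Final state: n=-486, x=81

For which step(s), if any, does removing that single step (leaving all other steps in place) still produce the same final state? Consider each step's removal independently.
None - removing any single step changes the final result

Testing removal of each single step:
Without step 1: final = n=-243, x=81 (different)
Without step 2: final = n=-54, x=9 (different)
Without step 3: final = n=-486, x=-6 (different)
Without step 4: final = n=-6, x=81 (different)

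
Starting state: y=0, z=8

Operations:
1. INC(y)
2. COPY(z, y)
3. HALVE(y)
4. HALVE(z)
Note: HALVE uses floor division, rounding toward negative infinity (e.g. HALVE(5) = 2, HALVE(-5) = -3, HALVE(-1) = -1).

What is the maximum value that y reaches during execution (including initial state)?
1

Values of y at each step:
Initial: y = 0
After step 1: y = 1 ← maximum
After step 2: y = 1
After step 3: y = 0
After step 4: y = 0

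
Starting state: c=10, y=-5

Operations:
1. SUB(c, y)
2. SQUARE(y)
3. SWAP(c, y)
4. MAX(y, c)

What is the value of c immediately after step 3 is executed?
c = 25

Tracing c through execution:
Initial: c = 10
After step 1 (SUB(c, y)): c = 15
After step 2 (SQUARE(y)): c = 15
After step 3 (SWAP(c, y)): c = 25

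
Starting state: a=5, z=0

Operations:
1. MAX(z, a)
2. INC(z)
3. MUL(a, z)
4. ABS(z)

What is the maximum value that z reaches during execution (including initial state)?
6

Values of z at each step:
Initial: z = 0
After step 1: z = 5
After step 2: z = 6 ← maximum
After step 3: z = 6
After step 4: z = 6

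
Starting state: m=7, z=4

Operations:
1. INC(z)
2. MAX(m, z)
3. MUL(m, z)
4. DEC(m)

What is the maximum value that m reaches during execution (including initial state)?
35

Values of m at each step:
Initial: m = 7
After step 1: m = 7
After step 2: m = 7
After step 3: m = 35 ← maximum
After step 4: m = 34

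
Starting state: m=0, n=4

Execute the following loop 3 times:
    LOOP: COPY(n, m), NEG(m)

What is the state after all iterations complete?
m=0, n=0

Iteration trace:
Start: m=0, n=4
After iteration 1: m=0, n=0
After iteration 2: m=0, n=0
After iteration 3: m=0, n=0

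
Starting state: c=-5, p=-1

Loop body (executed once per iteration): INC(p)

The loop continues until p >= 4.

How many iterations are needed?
5

Tracing iterations:
Initial: c=-5, p=-1
After iteration 1: c=-5, p=0
After iteration 2: c=-5, p=1
After iteration 3: c=-5, p=2
After iteration 4: c=-5, p=3
After iteration 5: c=-5, p=4
p >= 4 now holds, so the loop exits after 5 iterations.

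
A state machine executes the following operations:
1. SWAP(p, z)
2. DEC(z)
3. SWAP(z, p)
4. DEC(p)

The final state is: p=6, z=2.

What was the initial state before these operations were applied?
p=8, z=2

Working backwards:
Final state: p=6, z=2
Before step 4 (DEC(p)): p=7, z=2
Before step 3 (SWAP(z, p)): p=2, z=7
Before step 2 (DEC(z)): p=2, z=8
Before step 1 (SWAP(p, z)): p=8, z=2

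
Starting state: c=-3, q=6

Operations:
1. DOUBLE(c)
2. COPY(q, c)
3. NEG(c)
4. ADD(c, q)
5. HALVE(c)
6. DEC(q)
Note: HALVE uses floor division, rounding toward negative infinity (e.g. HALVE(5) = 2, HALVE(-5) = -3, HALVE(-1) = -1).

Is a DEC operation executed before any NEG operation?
No

First DEC: step 6
First NEG: step 3
Since 6 > 3, NEG comes first.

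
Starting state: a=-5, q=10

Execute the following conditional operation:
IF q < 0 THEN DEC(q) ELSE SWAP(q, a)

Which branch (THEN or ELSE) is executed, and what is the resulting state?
Branch: ELSE, Final state: a=10, q=-5

Evaluating condition: q < 0
q = 10
Condition is False, so ELSE branch executes
After SWAP(q, a): a=10, q=-5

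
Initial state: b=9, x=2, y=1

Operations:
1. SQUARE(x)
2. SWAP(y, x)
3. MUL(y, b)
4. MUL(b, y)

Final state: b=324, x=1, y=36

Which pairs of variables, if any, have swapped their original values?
None

Comparing initial and final values:
x: 2 → 1
b: 9 → 324
y: 1 → 36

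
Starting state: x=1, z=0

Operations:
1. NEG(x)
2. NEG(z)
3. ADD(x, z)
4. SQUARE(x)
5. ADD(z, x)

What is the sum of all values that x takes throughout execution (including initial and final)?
0

Values of x at each step:
Initial: x = 1
After step 1: x = -1
After step 2: x = -1
After step 3: x = -1
After step 4: x = 1
After step 5: x = 1
Sum = 1 + -1 + -1 + -1 + 1 + 1 = 0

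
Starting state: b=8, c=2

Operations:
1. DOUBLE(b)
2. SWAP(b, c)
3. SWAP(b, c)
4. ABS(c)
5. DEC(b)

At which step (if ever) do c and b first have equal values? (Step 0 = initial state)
Never

c and b never become equal during execution.

Comparing values at each step:
Initial: c=2, b=8
After step 1: c=2, b=16
After step 2: c=16, b=2
After step 3: c=2, b=16
After step 4: c=2, b=16
After step 5: c=2, b=15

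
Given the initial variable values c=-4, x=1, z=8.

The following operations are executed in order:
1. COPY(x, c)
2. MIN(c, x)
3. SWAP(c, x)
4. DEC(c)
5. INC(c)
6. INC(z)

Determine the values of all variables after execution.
{c: -4, x: -4, z: 9}

Step-by-step execution:
Initial: c=-4, x=1, z=8
After step 1 (COPY(x, c)): c=-4, x=-4, z=8
After step 2 (MIN(c, x)): c=-4, x=-4, z=8
After step 3 (SWAP(c, x)): c=-4, x=-4, z=8
After step 4 (DEC(c)): c=-5, x=-4, z=8
After step 5 (INC(c)): c=-4, x=-4, z=8
After step 6 (INC(z)): c=-4, x=-4, z=9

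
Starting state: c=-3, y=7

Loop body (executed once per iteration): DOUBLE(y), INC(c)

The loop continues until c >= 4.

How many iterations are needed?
7

Tracing iterations:
Initial: c=-3, y=7
After iteration 1: c=-2, y=14
After iteration 2: c=-1, y=28
After iteration 3: c=0, y=56
After iteration 4: c=1, y=112
After iteration 5: c=2, y=224
After iteration 6: c=3, y=448
After iteration 7: c=4, y=896
c >= 4 now holds, so the loop exits after 7 iterations.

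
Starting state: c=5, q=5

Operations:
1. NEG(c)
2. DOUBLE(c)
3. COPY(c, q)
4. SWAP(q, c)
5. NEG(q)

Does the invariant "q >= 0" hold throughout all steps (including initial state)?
No, violated after step 5

The invariant is violated after step 5.

State at each step:
Initial: c=5, q=5
After step 1: c=-5, q=5
After step 2: c=-10, q=5
After step 3: c=5, q=5
After step 4: c=5, q=5
After step 5: c=5, q=-5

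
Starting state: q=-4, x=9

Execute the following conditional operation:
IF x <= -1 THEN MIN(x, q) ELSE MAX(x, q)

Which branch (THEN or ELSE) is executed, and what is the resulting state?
Branch: ELSE, Final state: q=-4, x=9

Evaluating condition: x <= -1
x = 9
Condition is False, so ELSE branch executes
After MAX(x, q): q=-4, x=9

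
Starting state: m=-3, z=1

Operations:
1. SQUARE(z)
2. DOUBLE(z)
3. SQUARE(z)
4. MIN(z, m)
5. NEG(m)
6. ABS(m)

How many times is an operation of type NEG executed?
1

Counting NEG operations:
Step 5: NEG(m) ← NEG
Total: 1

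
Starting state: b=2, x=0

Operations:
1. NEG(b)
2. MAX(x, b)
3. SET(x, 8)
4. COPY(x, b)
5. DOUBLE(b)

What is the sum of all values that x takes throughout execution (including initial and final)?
4

Values of x at each step:
Initial: x = 0
After step 1: x = 0
After step 2: x = 0
After step 3: x = 8
After step 4: x = -2
After step 5: x = -2
Sum = 0 + 0 + 0 + 8 + -2 + -2 = 4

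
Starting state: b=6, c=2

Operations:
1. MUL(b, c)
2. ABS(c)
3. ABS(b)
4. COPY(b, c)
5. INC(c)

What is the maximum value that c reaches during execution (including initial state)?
3

Values of c at each step:
Initial: c = 2
After step 1: c = 2
After step 2: c = 2
After step 3: c = 2
After step 4: c = 2
After step 5: c = 3 ← maximum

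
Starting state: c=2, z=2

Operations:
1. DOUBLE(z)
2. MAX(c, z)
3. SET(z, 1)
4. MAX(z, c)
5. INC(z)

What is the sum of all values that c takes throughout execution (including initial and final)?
20

Values of c at each step:
Initial: c = 2
After step 1: c = 2
After step 2: c = 4
After step 3: c = 4
After step 4: c = 4
After step 5: c = 4
Sum = 2 + 2 + 4 + 4 + 4 + 4 = 20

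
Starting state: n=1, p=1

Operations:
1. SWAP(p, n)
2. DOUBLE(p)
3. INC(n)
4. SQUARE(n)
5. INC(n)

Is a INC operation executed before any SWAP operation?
No

First INC: step 3
First SWAP: step 1
Since 3 > 1, SWAP comes first.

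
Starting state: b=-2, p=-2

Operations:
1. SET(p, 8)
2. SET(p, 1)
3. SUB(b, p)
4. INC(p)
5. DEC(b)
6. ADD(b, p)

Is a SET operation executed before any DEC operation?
Yes

First SET: step 1
First DEC: step 5
Since 1 < 5, SET comes first.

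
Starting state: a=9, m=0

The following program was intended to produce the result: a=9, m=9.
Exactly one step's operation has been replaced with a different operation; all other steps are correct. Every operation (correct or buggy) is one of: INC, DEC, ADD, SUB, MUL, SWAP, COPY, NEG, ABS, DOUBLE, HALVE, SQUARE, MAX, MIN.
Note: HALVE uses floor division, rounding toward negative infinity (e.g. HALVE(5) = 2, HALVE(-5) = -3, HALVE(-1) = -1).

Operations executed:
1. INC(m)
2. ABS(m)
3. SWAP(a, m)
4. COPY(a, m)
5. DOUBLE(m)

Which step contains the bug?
Step 5

Trace with buggy code:
Initial: a=9, m=0
After step 1: a=9, m=1
After step 2: a=9, m=1
After step 3: a=1, m=9
After step 4: a=9, m=9
After step 5: a=9, m=18
Actual final a=9, m=18 ≠ expected a=9, m=9.
Step 5 is the only position where a single-operation replacement can produce the expected result.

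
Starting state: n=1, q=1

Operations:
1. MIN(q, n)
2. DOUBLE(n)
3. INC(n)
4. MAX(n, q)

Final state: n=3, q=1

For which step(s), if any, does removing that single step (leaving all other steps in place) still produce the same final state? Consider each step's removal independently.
Step(s) 1, 4

Testing removal of each single step:
Without step 1: final = n=3, q=1 (same)
Without step 2: final = n=2, q=1 (different)
Without step 3: final = n=2, q=1 (different)
Without step 4: final = n=3, q=1 (same)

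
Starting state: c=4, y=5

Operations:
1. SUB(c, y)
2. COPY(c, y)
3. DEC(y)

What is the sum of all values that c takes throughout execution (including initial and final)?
13

Values of c at each step:
Initial: c = 4
After step 1: c = -1
After step 2: c = 5
After step 3: c = 5
Sum = 4 + -1 + 5 + 5 = 13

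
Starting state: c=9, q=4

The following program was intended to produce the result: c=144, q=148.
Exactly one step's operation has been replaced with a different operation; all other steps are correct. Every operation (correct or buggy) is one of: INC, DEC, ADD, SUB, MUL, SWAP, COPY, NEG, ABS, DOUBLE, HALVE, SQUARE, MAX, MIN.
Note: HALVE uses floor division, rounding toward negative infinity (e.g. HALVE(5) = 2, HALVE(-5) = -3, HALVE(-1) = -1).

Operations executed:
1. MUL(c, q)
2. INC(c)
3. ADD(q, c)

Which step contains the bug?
Step 2

Trace with buggy code:
Initial: c=9, q=4
After step 1: c=36, q=4
After step 2: c=37, q=4
After step 3: c=37, q=41
Actual final c=37, q=41 ≠ expected c=144, q=148.
Step 2 is the only position where a single-operation replacement can produce the expected result.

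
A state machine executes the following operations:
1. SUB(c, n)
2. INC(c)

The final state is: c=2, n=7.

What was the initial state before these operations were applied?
c=8, n=7

Working backwards:
Final state: c=2, n=7
Before step 2 (INC(c)): c=1, n=7
Before step 1 (SUB(c, n)): c=8, n=7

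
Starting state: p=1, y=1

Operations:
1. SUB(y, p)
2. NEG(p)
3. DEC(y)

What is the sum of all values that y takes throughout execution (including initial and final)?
0

Values of y at each step:
Initial: y = 1
After step 1: y = 0
After step 2: y = 0
After step 3: y = -1
Sum = 1 + 0 + 0 + -1 = 0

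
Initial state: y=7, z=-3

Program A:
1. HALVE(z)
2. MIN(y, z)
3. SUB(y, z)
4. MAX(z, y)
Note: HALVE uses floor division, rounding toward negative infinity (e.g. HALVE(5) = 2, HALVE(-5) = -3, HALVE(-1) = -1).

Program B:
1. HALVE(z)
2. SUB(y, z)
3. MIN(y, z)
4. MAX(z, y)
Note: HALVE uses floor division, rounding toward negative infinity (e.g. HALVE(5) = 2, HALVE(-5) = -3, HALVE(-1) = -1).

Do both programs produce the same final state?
No

Program A final state: y=0, z=0
Program B final state: y=-2, z=-2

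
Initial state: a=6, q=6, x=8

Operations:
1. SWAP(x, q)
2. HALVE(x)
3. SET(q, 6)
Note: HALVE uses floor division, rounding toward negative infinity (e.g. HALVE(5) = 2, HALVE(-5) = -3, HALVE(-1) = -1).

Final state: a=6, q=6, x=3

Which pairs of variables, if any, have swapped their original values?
None

Comparing initial and final values:
q: 6 → 6
x: 8 → 3
a: 6 → 6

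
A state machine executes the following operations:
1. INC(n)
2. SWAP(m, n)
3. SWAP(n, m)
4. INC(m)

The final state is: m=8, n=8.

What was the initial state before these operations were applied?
m=7, n=7

Working backwards:
Final state: m=8, n=8
Before step 4 (INC(m)): m=7, n=8
Before step 3 (SWAP(n, m)): m=8, n=7
Before step 2 (SWAP(m, n)): m=7, n=8
Before step 1 (INC(n)): m=7, n=7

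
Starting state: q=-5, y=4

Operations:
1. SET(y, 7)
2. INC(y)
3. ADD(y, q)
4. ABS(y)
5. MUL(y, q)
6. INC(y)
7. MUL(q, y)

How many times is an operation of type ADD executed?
1

Counting ADD operations:
Step 3: ADD(y, q) ← ADD
Total: 1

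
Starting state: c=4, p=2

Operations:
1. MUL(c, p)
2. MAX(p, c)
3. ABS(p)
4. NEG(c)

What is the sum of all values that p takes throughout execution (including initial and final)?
28

Values of p at each step:
Initial: p = 2
After step 1: p = 2
After step 2: p = 8
After step 3: p = 8
After step 4: p = 8
Sum = 2 + 2 + 8 + 8 + 8 = 28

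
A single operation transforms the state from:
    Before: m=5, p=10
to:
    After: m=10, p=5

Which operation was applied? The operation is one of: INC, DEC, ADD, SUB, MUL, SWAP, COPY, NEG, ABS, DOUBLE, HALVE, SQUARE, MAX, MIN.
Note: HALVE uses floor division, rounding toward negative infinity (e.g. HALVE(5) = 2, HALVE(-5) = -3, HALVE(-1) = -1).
SWAP(p, m)

Analyzing the change:
Before: m=5, p=10
After: m=10, p=5
Variable p changed from 10 to 5
Variable m changed from 5 to 10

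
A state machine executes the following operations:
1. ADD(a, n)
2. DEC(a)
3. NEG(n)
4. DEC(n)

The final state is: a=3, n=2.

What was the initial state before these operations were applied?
a=7, n=-3

Working backwards:
Final state: a=3, n=2
Before step 4 (DEC(n)): a=3, n=3
Before step 3 (NEG(n)): a=3, n=-3
Before step 2 (DEC(a)): a=4, n=-3
Before step 1 (ADD(a, n)): a=7, n=-3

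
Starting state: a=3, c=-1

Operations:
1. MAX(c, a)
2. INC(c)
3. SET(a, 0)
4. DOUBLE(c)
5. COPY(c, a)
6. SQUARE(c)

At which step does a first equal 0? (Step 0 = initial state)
Step 3

Tracing a:
Initial: a = 3
After step 1: a = 3
After step 2: a = 3
After step 3: a = 0 ← first occurrence
After step 4: a = 0
After step 5: a = 0
After step 6: a = 0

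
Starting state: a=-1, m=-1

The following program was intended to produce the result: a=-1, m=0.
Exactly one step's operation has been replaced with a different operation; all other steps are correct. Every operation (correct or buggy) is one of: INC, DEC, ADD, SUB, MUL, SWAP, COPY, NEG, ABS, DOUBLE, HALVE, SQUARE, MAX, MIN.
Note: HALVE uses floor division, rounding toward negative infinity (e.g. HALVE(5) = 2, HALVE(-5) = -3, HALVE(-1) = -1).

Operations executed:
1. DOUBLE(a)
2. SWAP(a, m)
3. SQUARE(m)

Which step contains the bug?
Step 1

Trace with buggy code:
Initial: a=-1, m=-1
After step 1: a=-2, m=-1
After step 2: a=-1, m=-2
After step 3: a=-1, m=4
Actual final a=-1, m=4 ≠ expected a=-1, m=0.
Step 1 is the only position where a single-operation replacement can produce the expected result.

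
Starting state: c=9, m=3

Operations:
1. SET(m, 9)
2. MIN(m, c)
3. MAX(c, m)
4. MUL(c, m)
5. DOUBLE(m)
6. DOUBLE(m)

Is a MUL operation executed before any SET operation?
No

First MUL: step 4
First SET: step 1
Since 4 > 1, SET comes first.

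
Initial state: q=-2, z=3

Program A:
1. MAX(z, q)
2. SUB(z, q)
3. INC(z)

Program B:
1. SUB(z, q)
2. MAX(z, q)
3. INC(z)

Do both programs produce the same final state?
Yes

Program A final state: q=-2, z=6
Program B final state: q=-2, z=6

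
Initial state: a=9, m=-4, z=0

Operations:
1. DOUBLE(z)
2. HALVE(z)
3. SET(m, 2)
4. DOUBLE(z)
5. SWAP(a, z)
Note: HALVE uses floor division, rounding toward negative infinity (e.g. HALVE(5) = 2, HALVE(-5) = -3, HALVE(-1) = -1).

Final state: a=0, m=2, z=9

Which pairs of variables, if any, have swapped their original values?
(a, z)

Comparing initial and final values:
a: 9 → 0
z: 0 → 9
m: -4 → 2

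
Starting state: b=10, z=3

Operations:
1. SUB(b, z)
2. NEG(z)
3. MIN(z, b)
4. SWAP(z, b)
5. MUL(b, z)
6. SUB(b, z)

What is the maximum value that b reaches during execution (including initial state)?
10

Values of b at each step:
Initial: b = 10 ← maximum
After step 1: b = 7
After step 2: b = 7
After step 3: b = 7
After step 4: b = -3
After step 5: b = -21
After step 6: b = -28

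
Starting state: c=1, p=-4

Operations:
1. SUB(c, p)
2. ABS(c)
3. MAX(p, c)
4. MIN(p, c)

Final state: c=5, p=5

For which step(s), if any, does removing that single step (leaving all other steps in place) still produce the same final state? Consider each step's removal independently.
Step(s) 2, 4

Testing removal of each single step:
Without step 1: final = c=1, p=1 (different)
Without step 2: final = c=5, p=5 (same)
Without step 3: final = c=5, p=-4 (different)
Without step 4: final = c=5, p=5 (same)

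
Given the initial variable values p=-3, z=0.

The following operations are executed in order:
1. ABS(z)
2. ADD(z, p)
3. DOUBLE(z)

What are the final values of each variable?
{p: -3, z: -6}

Step-by-step execution:
Initial: p=-3, z=0
After step 1 (ABS(z)): p=-3, z=0
After step 2 (ADD(z, p)): p=-3, z=-3
After step 3 (DOUBLE(z)): p=-3, z=-6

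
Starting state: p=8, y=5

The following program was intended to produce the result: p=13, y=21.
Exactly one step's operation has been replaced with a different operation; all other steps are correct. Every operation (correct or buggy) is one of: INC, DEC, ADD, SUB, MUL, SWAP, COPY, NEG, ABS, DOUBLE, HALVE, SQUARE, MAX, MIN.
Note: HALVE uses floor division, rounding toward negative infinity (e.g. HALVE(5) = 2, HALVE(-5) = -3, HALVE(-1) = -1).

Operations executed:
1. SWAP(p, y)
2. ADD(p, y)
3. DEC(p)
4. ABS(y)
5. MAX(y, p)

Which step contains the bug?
Step 3

Trace with buggy code:
Initial: p=8, y=5
After step 1: p=5, y=8
After step 2: p=13, y=8
After step 3: p=12, y=8
After step 4: p=12, y=8
After step 5: p=12, y=12
Actual final p=12, y=12 ≠ expected p=13, y=21.
Step 3 is the only position where a single-operation replacement can produce the expected result.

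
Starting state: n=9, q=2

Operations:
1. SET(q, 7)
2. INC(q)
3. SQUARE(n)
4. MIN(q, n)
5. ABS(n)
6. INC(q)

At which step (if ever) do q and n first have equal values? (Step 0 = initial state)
Never

q and n never become equal during execution.

Comparing values at each step:
Initial: q=2, n=9
After step 1: q=7, n=9
After step 2: q=8, n=9
After step 3: q=8, n=81
After step 4: q=8, n=81
After step 5: q=8, n=81
After step 6: q=9, n=81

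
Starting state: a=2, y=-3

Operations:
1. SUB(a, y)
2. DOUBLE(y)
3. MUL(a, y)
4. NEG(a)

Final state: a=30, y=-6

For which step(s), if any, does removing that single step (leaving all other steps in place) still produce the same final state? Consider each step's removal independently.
None - removing any single step changes the final result

Testing removal of each single step:
Without step 1: final = a=12, y=-6 (different)
Without step 2: final = a=15, y=-3 (different)
Without step 3: final = a=-5, y=-6 (different)
Without step 4: final = a=-30, y=-6 (different)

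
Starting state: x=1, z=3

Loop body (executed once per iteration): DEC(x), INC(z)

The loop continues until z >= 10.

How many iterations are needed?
7

Tracing iterations:
Initial: x=1, z=3
After iteration 1: x=0, z=4
After iteration 2: x=-1, z=5
After iteration 3: x=-2, z=6
After iteration 4: x=-3, z=7
After iteration 5: x=-4, z=8
After iteration 6: x=-5, z=9
After iteration 7: x=-6, z=10
z >= 10 now holds, so the loop exits after 7 iterations.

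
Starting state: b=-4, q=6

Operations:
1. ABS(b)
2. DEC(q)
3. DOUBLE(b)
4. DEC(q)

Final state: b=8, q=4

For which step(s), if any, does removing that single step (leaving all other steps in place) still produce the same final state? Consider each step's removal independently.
None - removing any single step changes the final result

Testing removal of each single step:
Without step 1: final = b=-8, q=4 (different)
Without step 2: final = b=8, q=5 (different)
Without step 3: final = b=4, q=4 (different)
Without step 4: final = b=8, q=5 (different)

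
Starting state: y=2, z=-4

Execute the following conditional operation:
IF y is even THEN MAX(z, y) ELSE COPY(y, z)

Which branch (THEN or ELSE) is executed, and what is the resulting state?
Branch: THEN, Final state: y=2, z=2

Evaluating condition: y is even
Condition is True, so THEN branch executes
After MAX(z, y): y=2, z=2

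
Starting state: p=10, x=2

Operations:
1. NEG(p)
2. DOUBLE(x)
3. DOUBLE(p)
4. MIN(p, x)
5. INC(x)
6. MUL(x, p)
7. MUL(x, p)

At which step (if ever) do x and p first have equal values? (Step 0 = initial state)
Never

x and p never become equal during execution.

Comparing values at each step:
Initial: x=2, p=10
After step 1: x=2, p=-10
After step 2: x=4, p=-10
After step 3: x=4, p=-20
After step 4: x=4, p=-20
After step 5: x=5, p=-20
After step 6: x=-100, p=-20
After step 7: x=2000, p=-20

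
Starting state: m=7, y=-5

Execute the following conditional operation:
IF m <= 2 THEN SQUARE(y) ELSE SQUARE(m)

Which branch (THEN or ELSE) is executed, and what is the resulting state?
Branch: ELSE, Final state: m=49, y=-5

Evaluating condition: m <= 2
m = 7
Condition is False, so ELSE branch executes
After SQUARE(m): m=49, y=-5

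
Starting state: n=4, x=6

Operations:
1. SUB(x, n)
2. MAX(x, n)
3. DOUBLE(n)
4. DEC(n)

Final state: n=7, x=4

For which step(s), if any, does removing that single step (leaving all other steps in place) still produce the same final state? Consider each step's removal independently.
None - removing any single step changes the final result

Testing removal of each single step:
Without step 1: final = n=7, x=6 (different)
Without step 2: final = n=7, x=2 (different)
Without step 3: final = n=3, x=4 (different)
Without step 4: final = n=8, x=4 (different)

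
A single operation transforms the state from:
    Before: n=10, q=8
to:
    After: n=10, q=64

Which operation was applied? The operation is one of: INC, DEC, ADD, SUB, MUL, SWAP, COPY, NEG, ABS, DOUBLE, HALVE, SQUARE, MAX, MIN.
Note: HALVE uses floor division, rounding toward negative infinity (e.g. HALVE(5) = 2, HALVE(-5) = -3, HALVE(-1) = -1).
SQUARE(q)

Analyzing the change:
Before: n=10, q=8
After: n=10, q=64
Variable q changed from 8 to 64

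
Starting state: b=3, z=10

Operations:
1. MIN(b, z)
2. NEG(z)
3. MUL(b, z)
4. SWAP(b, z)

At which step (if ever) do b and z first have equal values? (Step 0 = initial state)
Never

b and z never become equal during execution.

Comparing values at each step:
Initial: b=3, z=10
After step 1: b=3, z=10
After step 2: b=3, z=-10
After step 3: b=-30, z=-10
After step 4: b=-10, z=-30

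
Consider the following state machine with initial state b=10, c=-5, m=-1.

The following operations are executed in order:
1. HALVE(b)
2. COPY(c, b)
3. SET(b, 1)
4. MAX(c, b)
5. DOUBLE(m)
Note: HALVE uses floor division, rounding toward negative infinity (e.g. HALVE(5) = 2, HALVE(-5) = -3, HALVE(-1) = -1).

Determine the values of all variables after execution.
{b: 1, c: 5, m: -2}

Step-by-step execution:
Initial: b=10, c=-5, m=-1
After step 1 (HALVE(b)): b=5, c=-5, m=-1
After step 2 (COPY(c, b)): b=5, c=5, m=-1
After step 3 (SET(b, 1)): b=1, c=5, m=-1
After step 4 (MAX(c, b)): b=1, c=5, m=-1
After step 5 (DOUBLE(m)): b=1, c=5, m=-2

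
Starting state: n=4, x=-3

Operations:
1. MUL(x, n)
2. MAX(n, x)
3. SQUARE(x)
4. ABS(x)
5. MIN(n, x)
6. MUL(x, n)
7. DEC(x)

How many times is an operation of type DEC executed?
1

Counting DEC operations:
Step 7: DEC(x) ← DEC
Total: 1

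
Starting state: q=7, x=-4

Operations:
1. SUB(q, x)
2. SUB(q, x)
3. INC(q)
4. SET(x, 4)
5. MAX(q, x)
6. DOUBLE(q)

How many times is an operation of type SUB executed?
2

Counting SUB operations:
Step 1: SUB(q, x) ← SUB
Step 2: SUB(q, x) ← SUB
Total: 2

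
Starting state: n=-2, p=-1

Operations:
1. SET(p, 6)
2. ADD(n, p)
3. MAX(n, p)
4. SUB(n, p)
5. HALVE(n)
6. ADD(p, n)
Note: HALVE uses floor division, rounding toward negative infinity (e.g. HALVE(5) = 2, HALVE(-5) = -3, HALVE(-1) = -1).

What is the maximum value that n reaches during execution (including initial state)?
6

Values of n at each step:
Initial: n = -2
After step 1: n = -2
After step 2: n = 4
After step 3: n = 6 ← maximum
After step 4: n = 0
After step 5: n = 0
After step 6: n = 0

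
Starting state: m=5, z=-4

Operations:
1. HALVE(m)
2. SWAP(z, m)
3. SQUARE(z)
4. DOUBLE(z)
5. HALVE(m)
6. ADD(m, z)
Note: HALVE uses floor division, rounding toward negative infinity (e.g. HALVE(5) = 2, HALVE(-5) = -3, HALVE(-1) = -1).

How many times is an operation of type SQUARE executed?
1

Counting SQUARE operations:
Step 3: SQUARE(z) ← SQUARE
Total: 1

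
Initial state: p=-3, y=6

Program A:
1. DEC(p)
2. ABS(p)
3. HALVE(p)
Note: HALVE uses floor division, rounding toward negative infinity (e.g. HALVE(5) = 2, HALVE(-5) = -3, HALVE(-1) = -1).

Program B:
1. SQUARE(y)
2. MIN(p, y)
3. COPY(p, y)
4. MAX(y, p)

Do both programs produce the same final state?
No

Program A final state: p=2, y=6
Program B final state: p=36, y=36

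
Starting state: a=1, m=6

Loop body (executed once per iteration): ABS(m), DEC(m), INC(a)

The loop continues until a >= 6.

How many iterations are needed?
5

Tracing iterations:
Initial: a=1, m=6
After iteration 1: a=2, m=5
After iteration 2: a=3, m=4
After iteration 3: a=4, m=3
After iteration 4: a=5, m=2
After iteration 5: a=6, m=1
a >= 6 now holds, so the loop exits after 5 iterations.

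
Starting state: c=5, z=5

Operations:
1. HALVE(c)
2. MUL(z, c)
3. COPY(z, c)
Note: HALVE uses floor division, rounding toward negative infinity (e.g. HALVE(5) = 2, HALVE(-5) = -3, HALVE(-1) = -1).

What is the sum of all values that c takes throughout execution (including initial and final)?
11

Values of c at each step:
Initial: c = 5
After step 1: c = 2
After step 2: c = 2
After step 3: c = 2
Sum = 5 + 2 + 2 + 2 = 11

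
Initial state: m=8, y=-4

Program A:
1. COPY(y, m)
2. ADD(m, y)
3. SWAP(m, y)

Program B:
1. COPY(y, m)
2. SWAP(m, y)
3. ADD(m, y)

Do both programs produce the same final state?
No

Program A final state: m=8, y=16
Program B final state: m=16, y=8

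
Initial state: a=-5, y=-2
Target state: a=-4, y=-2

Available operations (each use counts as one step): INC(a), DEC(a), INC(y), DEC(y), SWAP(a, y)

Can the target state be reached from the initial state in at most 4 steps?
Yes

Path (1 step): INC(a)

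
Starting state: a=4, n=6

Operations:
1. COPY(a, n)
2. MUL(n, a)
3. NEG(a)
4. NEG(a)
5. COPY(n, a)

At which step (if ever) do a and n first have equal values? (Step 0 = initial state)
Step 1

a and n first become equal after step 1.

Comparing values at each step:
Initial: a=4, n=6
After step 1: a=6, n=6 ← equal!
After step 2: a=6, n=36
After step 3: a=-6, n=36
After step 4: a=6, n=36
After step 5: a=6, n=6 ← equal!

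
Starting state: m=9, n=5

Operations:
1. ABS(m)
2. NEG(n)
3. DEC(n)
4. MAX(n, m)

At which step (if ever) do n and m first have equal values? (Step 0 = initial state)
Step 4

n and m first become equal after step 4.

Comparing values at each step:
Initial: n=5, m=9
After step 1: n=5, m=9
After step 2: n=-5, m=9
After step 3: n=-6, m=9
After step 4: n=9, m=9 ← equal!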